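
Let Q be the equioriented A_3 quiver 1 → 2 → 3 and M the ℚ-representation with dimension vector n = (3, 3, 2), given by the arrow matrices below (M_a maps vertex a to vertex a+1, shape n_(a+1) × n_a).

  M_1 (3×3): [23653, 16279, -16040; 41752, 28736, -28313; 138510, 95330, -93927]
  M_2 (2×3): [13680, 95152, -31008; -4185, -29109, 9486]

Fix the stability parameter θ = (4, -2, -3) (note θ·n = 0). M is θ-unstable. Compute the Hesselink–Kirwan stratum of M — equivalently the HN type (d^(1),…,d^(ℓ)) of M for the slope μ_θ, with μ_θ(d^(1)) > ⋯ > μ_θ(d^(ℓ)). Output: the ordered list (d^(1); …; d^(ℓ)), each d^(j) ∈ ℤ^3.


Interval decomposition of M: I[1,1], I[1,2], I[1,3], I[2,2], I[3,3].
HN type (ℓ=5): μ^(1)=4; μ^(2)=1; μ^(3)=-1/3; μ^(4)=-2; μ^(5)=-3

((1, 0, 0); (1, 1, 0); (1, 1, 1); (0, 1, 0); (0, 0, 1))


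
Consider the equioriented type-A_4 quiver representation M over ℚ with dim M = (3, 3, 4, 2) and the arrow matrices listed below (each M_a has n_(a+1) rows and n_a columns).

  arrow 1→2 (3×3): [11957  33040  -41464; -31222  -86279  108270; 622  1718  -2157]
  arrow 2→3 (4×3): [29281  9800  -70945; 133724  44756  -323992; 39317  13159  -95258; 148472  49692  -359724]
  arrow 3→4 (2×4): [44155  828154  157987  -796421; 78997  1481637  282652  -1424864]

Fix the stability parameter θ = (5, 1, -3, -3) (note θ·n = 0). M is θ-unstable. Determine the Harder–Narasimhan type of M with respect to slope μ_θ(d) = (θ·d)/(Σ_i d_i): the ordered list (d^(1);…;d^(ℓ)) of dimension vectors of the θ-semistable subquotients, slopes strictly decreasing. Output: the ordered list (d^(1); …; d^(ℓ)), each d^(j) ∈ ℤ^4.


Barcode: M ≅ I[1,2], I[1,4]^2, I[3,3]^2. HN layers by μ_θ (3 steps, strictly decreasing):
  μ^(1)=3; μ^(2)=0; μ^(3)=-3

((1, 1, 0, 0); (2, 2, 2, 2); (0, 0, 2, 0))


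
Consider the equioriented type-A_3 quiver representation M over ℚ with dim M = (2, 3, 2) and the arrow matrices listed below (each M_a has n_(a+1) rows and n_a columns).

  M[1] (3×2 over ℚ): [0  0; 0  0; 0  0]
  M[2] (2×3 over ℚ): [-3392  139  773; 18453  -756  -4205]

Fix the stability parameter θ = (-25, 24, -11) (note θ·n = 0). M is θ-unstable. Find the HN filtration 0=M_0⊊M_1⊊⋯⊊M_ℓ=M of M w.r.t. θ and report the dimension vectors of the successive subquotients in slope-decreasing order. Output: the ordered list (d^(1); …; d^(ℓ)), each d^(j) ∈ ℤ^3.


Barcode: M ≅ I[1,1]^2, I[2,2], I[2,3]^2. HN layers by μ_θ (3 steps, strictly decreasing):
  μ^(1)=24; μ^(2)=13/2; μ^(3)=-25

((0, 1, 0); (0, 2, 2); (2, 0, 0))


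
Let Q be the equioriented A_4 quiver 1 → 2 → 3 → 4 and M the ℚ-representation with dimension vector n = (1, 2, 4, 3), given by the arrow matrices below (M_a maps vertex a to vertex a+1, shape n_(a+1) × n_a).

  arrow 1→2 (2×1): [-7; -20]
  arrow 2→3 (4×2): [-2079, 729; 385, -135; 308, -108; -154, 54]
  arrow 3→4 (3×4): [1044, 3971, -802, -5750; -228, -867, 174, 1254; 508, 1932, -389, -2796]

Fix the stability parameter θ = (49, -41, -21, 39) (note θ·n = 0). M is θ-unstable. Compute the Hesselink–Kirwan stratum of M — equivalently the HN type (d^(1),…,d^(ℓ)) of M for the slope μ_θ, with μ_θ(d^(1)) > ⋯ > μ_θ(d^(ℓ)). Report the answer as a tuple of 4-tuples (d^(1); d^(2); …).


Via rank(M_{q-1}∘⋯∘M_p): M ≅ I[1,4], I[2,2], I[3,3]^2, I[3,4], I[4,4].
μ_θ-semistable layers: μ^(1)=39; μ^(2)=-13/3; μ^(3)=-21; μ^(4)=-41

((0, 0, 0, 3); (1, 1, 1, 0); (0, 0, 3, 0); (0, 1, 0, 0))


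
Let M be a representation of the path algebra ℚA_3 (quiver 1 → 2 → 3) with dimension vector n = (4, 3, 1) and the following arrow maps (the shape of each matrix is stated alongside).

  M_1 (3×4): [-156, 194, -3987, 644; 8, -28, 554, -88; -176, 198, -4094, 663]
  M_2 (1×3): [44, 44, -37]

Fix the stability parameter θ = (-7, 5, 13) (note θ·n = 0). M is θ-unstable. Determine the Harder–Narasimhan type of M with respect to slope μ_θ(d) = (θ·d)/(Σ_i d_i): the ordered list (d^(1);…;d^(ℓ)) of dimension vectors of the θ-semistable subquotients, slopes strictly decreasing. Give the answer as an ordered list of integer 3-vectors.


Barcode: M ≅ I[1,1]^2, I[1,2], I[1,3], I[2,2]. HN layers by μ_θ (3 steps, strictly decreasing):
  μ^(1)=13; μ^(2)=5; μ^(3)=-7

((0, 0, 1); (0, 3, 0); (4, 0, 0))


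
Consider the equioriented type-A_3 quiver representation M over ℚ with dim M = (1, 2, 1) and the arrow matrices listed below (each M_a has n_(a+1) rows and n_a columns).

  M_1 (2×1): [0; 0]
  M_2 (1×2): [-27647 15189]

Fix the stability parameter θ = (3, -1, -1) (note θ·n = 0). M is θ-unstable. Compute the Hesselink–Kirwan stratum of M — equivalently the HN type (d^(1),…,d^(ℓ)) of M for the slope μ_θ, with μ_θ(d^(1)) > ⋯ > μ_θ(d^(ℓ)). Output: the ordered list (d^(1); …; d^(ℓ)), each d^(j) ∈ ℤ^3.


Interval decomposition of M: I[1,1], I[2,2], I[2,3].
HN type (ℓ=2): μ^(1)=3; μ^(2)=-1

((1, 0, 0); (0, 2, 1))


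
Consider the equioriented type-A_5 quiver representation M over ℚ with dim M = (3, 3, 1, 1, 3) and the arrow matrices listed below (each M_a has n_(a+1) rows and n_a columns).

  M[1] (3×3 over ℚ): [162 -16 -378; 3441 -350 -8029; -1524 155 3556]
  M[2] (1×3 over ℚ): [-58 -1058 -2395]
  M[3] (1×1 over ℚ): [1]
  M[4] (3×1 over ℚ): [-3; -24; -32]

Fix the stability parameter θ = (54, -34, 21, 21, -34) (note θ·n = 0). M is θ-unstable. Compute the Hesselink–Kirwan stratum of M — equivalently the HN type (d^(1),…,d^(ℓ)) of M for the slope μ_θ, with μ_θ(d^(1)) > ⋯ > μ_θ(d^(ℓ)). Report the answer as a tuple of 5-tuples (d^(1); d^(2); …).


Via rank(M_{q-1}∘⋯∘M_p): M ≅ I[1,1], I[1,2], I[1,5], I[2,2], I[5,5]^2.
μ_θ-semistable layers: μ^(1)=54; μ^(2)=10; μ^(3)=28/5; μ^(4)=-34

((1, 0, 0, 0, 0); (1, 1, 0, 0, 0); (1, 1, 1, 1, 1); (0, 1, 0, 0, 2))


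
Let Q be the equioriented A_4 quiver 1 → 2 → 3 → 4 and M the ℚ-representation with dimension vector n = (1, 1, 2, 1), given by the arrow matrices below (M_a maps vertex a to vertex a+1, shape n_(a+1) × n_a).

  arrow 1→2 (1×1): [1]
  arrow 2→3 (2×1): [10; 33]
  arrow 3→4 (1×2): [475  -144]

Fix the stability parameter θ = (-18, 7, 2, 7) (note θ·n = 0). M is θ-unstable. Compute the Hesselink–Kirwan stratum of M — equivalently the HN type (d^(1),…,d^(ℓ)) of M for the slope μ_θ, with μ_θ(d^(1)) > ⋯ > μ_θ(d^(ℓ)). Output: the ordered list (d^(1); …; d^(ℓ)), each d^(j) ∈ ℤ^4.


Via rank(M_{q-1}∘⋯∘M_p): M ≅ I[1,4], I[3,3].
μ_θ-semistable layers: μ^(1)=7; μ^(2)=9/2; μ^(3)=2; μ^(4)=-18

((0, 0, 0, 1); (0, 1, 1, 0); (0, 0, 1, 0); (1, 0, 0, 0))


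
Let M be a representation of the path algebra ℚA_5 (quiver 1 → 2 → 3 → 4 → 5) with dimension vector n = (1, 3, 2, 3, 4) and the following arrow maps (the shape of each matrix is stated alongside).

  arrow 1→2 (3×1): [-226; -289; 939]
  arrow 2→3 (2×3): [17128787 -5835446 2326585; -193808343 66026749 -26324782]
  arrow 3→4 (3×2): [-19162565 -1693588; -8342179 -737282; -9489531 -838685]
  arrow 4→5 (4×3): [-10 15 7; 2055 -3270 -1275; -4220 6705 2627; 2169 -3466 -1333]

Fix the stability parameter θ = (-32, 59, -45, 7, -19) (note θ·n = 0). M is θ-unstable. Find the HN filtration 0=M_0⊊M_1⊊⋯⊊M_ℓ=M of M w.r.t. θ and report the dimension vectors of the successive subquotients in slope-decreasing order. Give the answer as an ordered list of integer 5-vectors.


Interval decomposition of M: I[1,5], I[2,2], I[2,4], I[4,5], I[5,5]^2.
HN type (ℓ=6): μ^(1)=59; μ^(2)=7; μ^(3)=1/2; μ^(4)=-6; μ^(5)=-19; μ^(6)=-32

((0, 1, 0, 0, 0); (0, 1, 1, 1, 0); (0, 1, 1, 1, 1); (0, 0, 0, 1, 1); (0, 0, 0, 0, 2); (1, 0, 0, 0, 0))


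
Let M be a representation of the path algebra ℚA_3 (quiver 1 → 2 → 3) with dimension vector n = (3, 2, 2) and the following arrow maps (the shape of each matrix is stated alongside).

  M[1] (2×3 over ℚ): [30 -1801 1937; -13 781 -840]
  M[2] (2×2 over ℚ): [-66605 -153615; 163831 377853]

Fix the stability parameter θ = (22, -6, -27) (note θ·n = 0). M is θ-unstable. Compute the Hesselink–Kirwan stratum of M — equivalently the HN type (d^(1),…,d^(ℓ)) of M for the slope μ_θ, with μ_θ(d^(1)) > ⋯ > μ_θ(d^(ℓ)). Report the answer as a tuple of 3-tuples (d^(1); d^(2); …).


Via rank(M_{q-1}∘⋯∘M_p): M ≅ I[1,1], I[1,2], I[1,3], I[3,3].
μ_θ-semistable layers: μ^(1)=22; μ^(2)=8; μ^(3)=-11/3; μ^(4)=-27

((1, 0, 0); (1, 1, 0); (1, 1, 1); (0, 0, 1))


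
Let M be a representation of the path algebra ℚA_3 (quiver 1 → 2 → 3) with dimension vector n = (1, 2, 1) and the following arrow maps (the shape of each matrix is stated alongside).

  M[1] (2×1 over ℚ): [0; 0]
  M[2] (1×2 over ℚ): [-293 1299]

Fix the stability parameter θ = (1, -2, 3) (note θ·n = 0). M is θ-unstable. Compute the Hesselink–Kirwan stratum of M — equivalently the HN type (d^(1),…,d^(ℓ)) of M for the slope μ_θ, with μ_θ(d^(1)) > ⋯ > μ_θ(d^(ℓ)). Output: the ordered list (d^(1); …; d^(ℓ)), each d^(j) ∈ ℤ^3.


Interval decomposition of M: I[1,1], I[2,2], I[2,3].
HN type (ℓ=3): μ^(1)=3; μ^(2)=1; μ^(3)=-2

((0, 0, 1); (1, 0, 0); (0, 2, 0))


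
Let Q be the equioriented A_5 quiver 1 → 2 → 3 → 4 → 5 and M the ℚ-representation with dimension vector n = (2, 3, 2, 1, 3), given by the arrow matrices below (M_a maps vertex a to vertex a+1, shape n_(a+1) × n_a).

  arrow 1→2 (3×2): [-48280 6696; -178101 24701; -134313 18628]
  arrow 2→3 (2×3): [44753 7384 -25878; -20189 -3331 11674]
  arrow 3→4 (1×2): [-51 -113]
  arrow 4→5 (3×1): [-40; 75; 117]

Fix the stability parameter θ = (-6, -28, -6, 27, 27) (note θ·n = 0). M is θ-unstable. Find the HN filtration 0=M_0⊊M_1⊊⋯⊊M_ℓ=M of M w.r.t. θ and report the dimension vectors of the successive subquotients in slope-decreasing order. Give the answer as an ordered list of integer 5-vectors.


Barcode: M ≅ I[1,3], I[1,5], I[2,2], I[5,5]^2. HN layers by μ_θ (4 steps, strictly decreasing):
  μ^(1)=27; μ^(2)=-6; μ^(3)=-17; μ^(4)=-28

((0, 0, 0, 1, 3); (0, 0, 2, 0, 0); (2, 2, 0, 0, 0); (0, 1, 0, 0, 0))


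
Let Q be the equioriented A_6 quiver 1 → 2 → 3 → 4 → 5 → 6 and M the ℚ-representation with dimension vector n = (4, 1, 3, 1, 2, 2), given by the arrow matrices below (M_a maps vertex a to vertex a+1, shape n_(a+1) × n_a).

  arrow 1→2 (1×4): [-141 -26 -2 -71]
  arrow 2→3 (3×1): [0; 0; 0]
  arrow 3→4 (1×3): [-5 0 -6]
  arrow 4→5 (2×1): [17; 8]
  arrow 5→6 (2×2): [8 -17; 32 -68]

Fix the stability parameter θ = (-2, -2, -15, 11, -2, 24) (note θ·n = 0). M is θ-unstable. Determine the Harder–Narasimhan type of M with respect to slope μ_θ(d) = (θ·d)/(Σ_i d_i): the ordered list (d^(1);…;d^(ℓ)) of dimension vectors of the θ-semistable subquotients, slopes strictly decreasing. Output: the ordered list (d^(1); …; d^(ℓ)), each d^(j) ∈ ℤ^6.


Via rank(M_{q-1}∘⋯∘M_p): M ≅ I[1,1]^3, I[1,2], I[3,3]^2, I[3,5], I[5,6], I[6,6].
μ_θ-semistable layers: μ^(1)=24; μ^(2)=9/2; μ^(3)=-2; μ^(4)=-15

((0, 0, 0, 0, 0, 2); (0, 0, 0, 1, 1, 0); (4, 1, 0, 0, 1, 0); (0, 0, 3, 0, 0, 0))


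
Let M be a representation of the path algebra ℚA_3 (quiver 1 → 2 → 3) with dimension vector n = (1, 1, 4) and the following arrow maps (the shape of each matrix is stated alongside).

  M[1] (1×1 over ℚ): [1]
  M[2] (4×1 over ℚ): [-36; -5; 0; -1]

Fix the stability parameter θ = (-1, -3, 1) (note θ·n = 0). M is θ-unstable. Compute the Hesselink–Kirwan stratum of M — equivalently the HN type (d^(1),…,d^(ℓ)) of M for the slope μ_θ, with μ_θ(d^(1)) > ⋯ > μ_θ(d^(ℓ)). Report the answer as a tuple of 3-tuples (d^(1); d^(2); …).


Barcode: M ≅ I[1,3], I[3,3]^3. HN layers by μ_θ (2 steps, strictly decreasing):
  μ^(1)=1; μ^(2)=-2

((0, 0, 4); (1, 1, 0))


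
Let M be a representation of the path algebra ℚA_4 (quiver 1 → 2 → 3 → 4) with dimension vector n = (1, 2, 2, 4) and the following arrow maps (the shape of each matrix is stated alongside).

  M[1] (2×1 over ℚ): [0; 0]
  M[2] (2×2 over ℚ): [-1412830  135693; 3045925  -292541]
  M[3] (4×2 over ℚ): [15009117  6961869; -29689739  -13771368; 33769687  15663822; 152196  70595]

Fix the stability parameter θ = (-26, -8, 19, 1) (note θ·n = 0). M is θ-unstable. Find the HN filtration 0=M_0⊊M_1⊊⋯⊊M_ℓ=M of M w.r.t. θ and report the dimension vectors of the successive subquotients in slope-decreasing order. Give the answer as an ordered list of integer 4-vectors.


Via rank(M_{q-1}∘⋯∘M_p): M ≅ I[1,1], I[2,4]^2, I[4,4]^2.
μ_θ-semistable layers: μ^(1)=10; μ^(2)=1; μ^(3)=-8; μ^(4)=-26

((0, 0, 2, 2); (0, 0, 0, 2); (0, 2, 0, 0); (1, 0, 0, 0))


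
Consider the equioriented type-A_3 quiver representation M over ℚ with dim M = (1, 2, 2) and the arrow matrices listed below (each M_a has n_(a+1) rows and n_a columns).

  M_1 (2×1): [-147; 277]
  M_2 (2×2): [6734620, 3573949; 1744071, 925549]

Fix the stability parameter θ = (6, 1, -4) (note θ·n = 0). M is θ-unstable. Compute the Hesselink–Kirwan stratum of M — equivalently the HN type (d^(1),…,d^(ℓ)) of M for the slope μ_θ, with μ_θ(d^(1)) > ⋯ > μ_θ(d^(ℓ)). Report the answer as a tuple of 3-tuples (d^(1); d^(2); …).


Via rank(M_{q-1}∘⋯∘M_p): M ≅ I[1,3], I[2,3].
μ_θ-semistable layers: μ^(1)=1; μ^(2)=-3/2

((1, 1, 1); (0, 1, 1))


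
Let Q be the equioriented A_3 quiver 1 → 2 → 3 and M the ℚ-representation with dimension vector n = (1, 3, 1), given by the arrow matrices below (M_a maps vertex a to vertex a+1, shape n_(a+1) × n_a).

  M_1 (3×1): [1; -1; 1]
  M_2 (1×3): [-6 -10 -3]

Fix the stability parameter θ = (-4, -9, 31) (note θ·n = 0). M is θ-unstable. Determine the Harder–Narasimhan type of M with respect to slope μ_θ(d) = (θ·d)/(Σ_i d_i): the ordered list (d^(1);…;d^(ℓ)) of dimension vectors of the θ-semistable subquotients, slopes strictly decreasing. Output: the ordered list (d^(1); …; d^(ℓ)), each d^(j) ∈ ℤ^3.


Via rank(M_{q-1}∘⋯∘M_p): M ≅ I[1,3], I[2,2]^2.
μ_θ-semistable layers: μ^(1)=31; μ^(2)=-13/2; μ^(3)=-9

((0, 0, 1); (1, 1, 0); (0, 2, 0))


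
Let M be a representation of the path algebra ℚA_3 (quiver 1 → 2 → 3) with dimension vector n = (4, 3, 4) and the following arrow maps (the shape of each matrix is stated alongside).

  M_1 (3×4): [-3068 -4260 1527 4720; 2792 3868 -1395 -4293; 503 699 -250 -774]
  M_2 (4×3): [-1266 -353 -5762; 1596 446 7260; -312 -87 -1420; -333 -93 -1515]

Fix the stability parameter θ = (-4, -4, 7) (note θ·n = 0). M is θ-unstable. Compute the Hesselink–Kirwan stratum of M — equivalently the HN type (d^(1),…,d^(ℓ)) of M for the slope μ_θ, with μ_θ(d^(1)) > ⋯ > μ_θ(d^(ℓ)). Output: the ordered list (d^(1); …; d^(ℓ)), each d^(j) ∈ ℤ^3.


Via rank(M_{q-1}∘⋯∘M_p): M ≅ I[1,1], I[1,2], I[1,3]^2, I[3,3]^2.
μ_θ-semistable layers: μ^(1)=7; μ^(2)=-4

((0, 0, 4); (4, 3, 0))


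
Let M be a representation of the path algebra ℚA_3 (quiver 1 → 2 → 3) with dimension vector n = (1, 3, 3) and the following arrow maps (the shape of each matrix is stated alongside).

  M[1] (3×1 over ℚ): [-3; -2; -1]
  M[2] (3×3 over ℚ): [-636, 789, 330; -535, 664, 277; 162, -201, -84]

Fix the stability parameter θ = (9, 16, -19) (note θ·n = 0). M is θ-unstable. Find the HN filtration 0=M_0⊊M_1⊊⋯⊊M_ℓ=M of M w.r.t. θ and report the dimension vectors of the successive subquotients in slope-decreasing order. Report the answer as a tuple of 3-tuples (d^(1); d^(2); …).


Interval decomposition of M: I[1,2], I[2,3]^2, I[3,3].
HN type (ℓ=4): μ^(1)=16; μ^(2)=9; μ^(3)=-3/2; μ^(4)=-19

((0, 1, 0); (1, 0, 0); (0, 2, 2); (0, 0, 1))


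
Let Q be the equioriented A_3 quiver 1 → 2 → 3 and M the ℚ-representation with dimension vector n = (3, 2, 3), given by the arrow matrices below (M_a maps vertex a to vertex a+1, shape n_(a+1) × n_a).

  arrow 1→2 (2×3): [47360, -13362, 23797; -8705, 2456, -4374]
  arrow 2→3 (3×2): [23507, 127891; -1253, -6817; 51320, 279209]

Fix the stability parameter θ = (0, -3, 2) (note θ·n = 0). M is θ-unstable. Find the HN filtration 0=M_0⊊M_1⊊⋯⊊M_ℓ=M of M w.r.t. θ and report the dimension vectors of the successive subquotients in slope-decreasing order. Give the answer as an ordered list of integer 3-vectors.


Interval decomposition of M: I[1,1], I[1,3]^2, I[3,3].
HN type (ℓ=3): μ^(1)=2; μ^(2)=0; μ^(3)=-3/2

((0, 0, 3); (1, 0, 0); (2, 2, 0))


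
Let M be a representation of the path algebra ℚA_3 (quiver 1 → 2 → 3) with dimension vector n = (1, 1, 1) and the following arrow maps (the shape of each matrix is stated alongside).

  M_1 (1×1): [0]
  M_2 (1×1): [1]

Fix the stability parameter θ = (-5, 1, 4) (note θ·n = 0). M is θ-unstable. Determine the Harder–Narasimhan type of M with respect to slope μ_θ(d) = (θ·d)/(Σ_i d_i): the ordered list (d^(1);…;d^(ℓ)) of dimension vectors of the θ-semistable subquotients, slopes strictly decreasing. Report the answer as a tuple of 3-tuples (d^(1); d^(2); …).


Interval decomposition of M: I[1,1], I[2,3].
HN type (ℓ=3): μ^(1)=4; μ^(2)=1; μ^(3)=-5

((0, 0, 1); (0, 1, 0); (1, 0, 0))


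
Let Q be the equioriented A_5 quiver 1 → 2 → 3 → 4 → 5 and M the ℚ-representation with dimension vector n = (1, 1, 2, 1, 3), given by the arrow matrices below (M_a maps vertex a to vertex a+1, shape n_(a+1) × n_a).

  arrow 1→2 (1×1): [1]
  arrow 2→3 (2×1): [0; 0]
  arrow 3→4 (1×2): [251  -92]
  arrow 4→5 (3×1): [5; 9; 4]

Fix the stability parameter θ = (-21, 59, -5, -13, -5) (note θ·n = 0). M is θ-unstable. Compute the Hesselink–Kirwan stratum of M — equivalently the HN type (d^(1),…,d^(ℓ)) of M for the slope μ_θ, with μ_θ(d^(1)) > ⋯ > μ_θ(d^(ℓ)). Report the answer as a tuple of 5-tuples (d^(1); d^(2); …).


Via rank(M_{q-1}∘⋯∘M_p): M ≅ I[1,2], I[3,3], I[3,5], I[5,5]^2.
μ_θ-semistable layers: μ^(1)=59; μ^(2)=-5; μ^(3)=-9; μ^(4)=-21

((0, 1, 0, 0, 0); (0, 0, 1, 0, 3); (0, 0, 1, 1, 0); (1, 0, 0, 0, 0))


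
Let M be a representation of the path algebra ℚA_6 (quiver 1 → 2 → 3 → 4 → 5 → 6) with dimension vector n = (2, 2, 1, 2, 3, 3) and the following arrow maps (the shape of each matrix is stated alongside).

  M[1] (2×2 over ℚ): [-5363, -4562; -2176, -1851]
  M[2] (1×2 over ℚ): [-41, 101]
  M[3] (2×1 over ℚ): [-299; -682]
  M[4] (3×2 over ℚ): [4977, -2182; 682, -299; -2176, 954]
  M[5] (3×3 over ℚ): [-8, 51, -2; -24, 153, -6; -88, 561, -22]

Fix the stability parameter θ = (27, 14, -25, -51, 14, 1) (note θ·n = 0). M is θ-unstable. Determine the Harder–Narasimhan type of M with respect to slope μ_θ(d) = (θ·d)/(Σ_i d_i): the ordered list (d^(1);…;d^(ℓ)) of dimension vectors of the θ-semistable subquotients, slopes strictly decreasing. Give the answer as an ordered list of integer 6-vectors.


Via rank(M_{q-1}∘⋯∘M_p): M ≅ I[1,2], I[1,5], I[4,6], I[5,5], I[6,6]^2.
μ_θ-semistable layers: μ^(1)=41/2; μ^(2)=14; μ^(3)=15/2; μ^(4)=1; μ^(5)=-35/4; μ^(6)=-51

((1, 1, 0, 0, 0, 0); (0, 0, 0, 0, 2, 0); (0, 0, 0, 0, 1, 1); (0, 0, 0, 0, 0, 2); (1, 1, 1, 1, 0, 0); (0, 0, 0, 1, 0, 0))


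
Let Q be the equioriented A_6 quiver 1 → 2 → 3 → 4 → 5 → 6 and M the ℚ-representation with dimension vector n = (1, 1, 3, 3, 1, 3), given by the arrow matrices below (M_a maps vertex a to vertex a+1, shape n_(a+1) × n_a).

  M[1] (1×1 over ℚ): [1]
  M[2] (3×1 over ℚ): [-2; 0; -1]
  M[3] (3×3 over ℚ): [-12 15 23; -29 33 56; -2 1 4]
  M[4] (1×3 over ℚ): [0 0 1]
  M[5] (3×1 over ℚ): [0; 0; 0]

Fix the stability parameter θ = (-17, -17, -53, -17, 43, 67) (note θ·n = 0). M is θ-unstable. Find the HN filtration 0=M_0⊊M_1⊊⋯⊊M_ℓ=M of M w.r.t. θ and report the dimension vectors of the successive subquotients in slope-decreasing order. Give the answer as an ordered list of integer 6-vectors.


Interval decomposition of M: I[1,4], I[3,4], I[3,5], I[6,6]^3.
HN type (ℓ=5): μ^(1)=67; μ^(2)=43; μ^(3)=-17; μ^(4)=-29; μ^(5)=-53

((0, 0, 0, 0, 0, 3); (0, 0, 0, 0, 1, 0); (0, 0, 0, 3, 0, 0); (1, 1, 1, 0, 0, 0); (0, 0, 2, 0, 0, 0))


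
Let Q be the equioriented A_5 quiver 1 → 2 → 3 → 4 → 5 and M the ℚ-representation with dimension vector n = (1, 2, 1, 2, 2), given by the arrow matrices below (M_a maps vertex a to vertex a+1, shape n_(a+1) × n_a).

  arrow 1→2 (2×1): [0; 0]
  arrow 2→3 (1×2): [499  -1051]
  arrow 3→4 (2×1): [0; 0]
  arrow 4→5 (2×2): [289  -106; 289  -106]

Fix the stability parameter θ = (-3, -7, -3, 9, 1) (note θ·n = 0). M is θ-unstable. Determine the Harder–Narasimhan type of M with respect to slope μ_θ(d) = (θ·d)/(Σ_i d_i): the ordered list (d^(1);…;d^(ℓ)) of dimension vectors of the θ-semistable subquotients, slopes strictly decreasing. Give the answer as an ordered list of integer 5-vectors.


Interval decomposition of M: I[1,1], I[2,2], I[2,3], I[4,4], I[4,5], I[5,5].
HN type (ℓ=5): μ^(1)=9; μ^(2)=5; μ^(3)=1; μ^(4)=-3; μ^(5)=-7

((0, 0, 0, 1, 0); (0, 0, 0, 1, 1); (0, 0, 0, 0, 1); (1, 0, 1, 0, 0); (0, 2, 0, 0, 0))


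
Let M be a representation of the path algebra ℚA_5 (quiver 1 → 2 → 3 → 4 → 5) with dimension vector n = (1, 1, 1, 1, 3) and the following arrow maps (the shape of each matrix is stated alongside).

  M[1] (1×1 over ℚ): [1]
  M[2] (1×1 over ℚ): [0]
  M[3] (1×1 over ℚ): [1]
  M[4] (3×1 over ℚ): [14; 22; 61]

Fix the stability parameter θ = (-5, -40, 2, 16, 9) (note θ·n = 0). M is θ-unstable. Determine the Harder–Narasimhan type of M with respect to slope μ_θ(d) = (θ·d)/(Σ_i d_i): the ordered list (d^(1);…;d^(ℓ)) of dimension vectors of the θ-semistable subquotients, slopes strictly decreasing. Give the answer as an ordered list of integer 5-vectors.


Interval decomposition of M: I[1,2], I[3,5], I[5,5]^2.
HN type (ℓ=4): μ^(1)=25/2; μ^(2)=9; μ^(3)=2; μ^(4)=-45/2

((0, 0, 0, 1, 1); (0, 0, 0, 0, 2); (0, 0, 1, 0, 0); (1, 1, 0, 0, 0))


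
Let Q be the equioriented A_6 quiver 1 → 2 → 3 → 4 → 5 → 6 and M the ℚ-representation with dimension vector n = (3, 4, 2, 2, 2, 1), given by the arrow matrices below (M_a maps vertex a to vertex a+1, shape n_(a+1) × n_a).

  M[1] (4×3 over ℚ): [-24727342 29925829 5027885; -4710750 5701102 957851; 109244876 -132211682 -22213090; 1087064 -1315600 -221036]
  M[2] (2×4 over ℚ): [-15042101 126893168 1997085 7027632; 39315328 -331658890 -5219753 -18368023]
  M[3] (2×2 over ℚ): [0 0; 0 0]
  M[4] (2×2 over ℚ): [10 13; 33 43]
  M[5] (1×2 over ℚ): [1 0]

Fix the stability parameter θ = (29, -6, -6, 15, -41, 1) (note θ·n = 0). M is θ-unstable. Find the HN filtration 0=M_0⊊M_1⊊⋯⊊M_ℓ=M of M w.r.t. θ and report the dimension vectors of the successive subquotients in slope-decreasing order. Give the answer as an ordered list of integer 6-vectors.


Barcode: M ≅ I[1,1], I[1,3]^2, I[2,2]^2, I[4,5], I[4,6]. HN layers by μ_θ (5 steps, strictly decreasing):
  μ^(1)=29; μ^(2)=17/3; μ^(3)=1; μ^(4)=-6; μ^(5)=-13

((1, 0, 0, 0, 0, 0); (2, 2, 2, 0, 0, 0); (0, 0, 0, 0, 0, 1); (0, 2, 0, 0, 0, 0); (0, 0, 0, 2, 2, 0))


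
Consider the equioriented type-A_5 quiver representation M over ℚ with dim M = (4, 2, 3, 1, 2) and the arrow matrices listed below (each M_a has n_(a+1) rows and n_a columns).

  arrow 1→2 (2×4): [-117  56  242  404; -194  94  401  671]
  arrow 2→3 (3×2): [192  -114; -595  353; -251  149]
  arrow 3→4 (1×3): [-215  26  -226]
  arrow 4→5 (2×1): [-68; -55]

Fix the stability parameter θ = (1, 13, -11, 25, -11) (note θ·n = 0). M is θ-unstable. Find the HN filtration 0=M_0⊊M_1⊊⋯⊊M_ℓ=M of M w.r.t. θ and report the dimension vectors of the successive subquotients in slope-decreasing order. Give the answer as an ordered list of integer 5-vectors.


Interval decomposition of M: I[1,1]^2, I[1,3], I[1,5], I[3,3], I[5,5].
HN type (ℓ=3): μ^(1)=7; μ^(2)=1; μ^(3)=-11

((0, 0, 0, 1, 1); (4, 2, 2, 0, 0); (0, 0, 1, 0, 1))


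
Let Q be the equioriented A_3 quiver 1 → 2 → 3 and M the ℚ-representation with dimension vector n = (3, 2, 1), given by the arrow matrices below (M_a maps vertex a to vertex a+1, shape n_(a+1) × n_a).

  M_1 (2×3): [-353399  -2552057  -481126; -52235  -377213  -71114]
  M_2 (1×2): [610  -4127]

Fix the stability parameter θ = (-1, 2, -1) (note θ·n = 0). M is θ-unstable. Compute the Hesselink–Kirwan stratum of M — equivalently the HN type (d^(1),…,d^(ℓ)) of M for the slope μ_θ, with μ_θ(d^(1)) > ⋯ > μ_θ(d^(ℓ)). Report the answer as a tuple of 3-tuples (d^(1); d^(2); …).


Via rank(M_{q-1}∘⋯∘M_p): M ≅ I[1,1], I[1,2], I[1,3].
μ_θ-semistable layers: μ^(1)=2; μ^(2)=1/2; μ^(3)=-1

((0, 1, 0); (0, 1, 1); (3, 0, 0))


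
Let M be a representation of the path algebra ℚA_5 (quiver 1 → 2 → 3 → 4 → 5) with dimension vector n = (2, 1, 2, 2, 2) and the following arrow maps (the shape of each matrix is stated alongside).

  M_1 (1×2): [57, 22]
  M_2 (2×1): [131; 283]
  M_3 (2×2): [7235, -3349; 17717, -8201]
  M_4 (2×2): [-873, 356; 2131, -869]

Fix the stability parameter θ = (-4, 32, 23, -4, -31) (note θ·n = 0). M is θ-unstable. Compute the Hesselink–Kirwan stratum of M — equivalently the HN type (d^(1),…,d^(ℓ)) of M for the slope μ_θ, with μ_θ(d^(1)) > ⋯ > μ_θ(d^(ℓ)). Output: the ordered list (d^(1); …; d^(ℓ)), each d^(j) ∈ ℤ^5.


Barcode: M ≅ I[1,1], I[1,5], I[3,5]. HN layers by μ_θ (2 steps, strictly decreasing):
  μ^(1)=5; μ^(2)=-4

((0, 1, 1, 1, 1); (2, 0, 1, 1, 1))


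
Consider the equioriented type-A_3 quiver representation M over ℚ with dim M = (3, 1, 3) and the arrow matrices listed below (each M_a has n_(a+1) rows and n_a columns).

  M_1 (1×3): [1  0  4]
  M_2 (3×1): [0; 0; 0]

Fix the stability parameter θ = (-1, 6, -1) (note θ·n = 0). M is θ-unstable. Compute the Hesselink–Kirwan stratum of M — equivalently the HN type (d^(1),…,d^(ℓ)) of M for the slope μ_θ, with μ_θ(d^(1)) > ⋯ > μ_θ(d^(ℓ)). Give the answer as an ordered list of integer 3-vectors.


Barcode: M ≅ I[1,1]^2, I[1,2], I[3,3]^3. HN layers by μ_θ (2 steps, strictly decreasing):
  μ^(1)=6; μ^(2)=-1

((0, 1, 0); (3, 0, 3))


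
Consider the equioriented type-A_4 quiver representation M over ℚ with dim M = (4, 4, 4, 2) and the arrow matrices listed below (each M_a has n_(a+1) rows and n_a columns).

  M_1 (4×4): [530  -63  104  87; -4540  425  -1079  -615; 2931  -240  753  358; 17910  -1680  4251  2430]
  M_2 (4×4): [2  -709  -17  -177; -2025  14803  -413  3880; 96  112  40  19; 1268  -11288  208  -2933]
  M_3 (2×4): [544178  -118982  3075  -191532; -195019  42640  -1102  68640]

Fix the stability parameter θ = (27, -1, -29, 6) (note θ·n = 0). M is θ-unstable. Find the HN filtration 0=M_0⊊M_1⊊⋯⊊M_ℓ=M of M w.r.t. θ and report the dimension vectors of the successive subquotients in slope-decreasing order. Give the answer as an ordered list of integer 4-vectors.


Barcode: M ≅ I[1,1], I[1,3], I[1,4]^2, I[2,2], I[3,3]. HN layers by μ_θ (4 steps, strictly decreasing):
  μ^(1)=27; μ^(2)=6; μ^(3)=-1; μ^(4)=-29

((1, 0, 0, 0); (0, 0, 0, 2); (3, 4, 3, 0); (0, 0, 1, 0))


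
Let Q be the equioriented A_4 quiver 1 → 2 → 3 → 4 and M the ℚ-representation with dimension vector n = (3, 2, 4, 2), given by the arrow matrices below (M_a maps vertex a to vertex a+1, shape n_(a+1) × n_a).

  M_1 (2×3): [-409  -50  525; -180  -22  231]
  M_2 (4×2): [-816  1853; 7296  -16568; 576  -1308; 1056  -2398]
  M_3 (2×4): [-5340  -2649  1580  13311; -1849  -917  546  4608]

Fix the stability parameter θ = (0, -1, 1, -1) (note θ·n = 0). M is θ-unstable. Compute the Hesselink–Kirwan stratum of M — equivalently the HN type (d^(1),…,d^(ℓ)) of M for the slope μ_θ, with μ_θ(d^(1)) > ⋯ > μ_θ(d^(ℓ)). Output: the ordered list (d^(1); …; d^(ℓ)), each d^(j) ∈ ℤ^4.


Via rank(M_{q-1}∘⋯∘M_p): M ≅ I[1,1], I[1,2], I[1,4], I[3,3]^2, I[3,4].
μ_θ-semistable layers: μ^(1)=1; μ^(2)=0; μ^(3)=-1/2

((0, 0, 2, 0); (1, 0, 2, 2); (2, 2, 0, 0))


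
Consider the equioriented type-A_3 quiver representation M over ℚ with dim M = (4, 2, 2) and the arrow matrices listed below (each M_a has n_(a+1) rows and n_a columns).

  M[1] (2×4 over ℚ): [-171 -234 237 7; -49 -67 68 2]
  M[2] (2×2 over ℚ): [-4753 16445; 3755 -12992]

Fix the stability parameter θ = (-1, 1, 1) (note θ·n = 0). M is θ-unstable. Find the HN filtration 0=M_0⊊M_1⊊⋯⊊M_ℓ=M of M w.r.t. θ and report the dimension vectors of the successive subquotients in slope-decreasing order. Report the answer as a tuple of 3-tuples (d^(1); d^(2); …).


Via rank(M_{q-1}∘⋯∘M_p): M ≅ I[1,1]^2, I[1,3]^2.
μ_θ-semistable layers: μ^(1)=1; μ^(2)=-1

((0, 2, 2); (4, 0, 0))


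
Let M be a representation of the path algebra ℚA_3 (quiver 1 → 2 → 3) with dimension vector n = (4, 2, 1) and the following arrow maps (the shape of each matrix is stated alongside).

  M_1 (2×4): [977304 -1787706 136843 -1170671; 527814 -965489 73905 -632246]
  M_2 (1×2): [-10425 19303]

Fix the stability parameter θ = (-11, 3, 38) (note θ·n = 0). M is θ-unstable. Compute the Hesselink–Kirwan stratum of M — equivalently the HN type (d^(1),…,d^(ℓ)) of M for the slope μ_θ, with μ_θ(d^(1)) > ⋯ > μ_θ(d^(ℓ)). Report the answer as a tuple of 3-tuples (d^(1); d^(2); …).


Via rank(M_{q-1}∘⋯∘M_p): M ≅ I[1,1]^2, I[1,2], I[1,3].
μ_θ-semistable layers: μ^(1)=38; μ^(2)=3; μ^(3)=-11

((0, 0, 1); (0, 2, 0); (4, 0, 0))


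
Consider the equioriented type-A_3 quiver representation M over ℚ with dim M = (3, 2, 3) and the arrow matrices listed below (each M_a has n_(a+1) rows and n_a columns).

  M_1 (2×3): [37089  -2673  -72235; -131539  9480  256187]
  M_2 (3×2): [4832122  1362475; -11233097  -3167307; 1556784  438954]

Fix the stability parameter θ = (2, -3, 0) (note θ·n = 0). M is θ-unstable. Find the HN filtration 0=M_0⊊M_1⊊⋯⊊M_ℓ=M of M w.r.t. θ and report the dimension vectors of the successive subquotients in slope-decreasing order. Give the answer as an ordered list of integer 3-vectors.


Via rank(M_{q-1}∘⋯∘M_p): M ≅ I[1,1], I[1,3]^2, I[3,3].
μ_θ-semistable layers: μ^(1)=2; μ^(2)=0; μ^(3)=-1/2

((1, 0, 0); (0, 0, 3); (2, 2, 0))


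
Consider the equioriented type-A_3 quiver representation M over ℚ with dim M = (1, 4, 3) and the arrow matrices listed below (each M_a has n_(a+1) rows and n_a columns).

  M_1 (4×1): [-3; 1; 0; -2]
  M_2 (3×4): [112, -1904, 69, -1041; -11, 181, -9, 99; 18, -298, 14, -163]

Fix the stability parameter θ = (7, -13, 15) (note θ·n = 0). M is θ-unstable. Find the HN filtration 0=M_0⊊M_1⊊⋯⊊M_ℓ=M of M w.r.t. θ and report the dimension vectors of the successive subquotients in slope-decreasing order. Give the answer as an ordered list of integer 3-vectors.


Interval decomposition of M: I[1,3], I[2,2], I[2,3]^2.
HN type (ℓ=3): μ^(1)=15; μ^(2)=-3; μ^(3)=-13

((0, 0, 3); (1, 1, 0); (0, 3, 0))


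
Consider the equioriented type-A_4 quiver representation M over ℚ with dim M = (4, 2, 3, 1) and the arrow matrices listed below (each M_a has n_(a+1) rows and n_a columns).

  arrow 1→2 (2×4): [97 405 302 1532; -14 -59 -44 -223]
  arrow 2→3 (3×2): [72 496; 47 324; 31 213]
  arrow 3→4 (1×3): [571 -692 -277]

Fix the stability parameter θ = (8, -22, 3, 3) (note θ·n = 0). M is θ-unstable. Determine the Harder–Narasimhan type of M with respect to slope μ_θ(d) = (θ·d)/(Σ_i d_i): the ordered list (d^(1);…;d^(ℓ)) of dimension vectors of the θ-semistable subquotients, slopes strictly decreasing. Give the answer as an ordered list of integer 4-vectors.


Barcode: M ≅ I[1,1]^2, I[1,3], I[1,4], I[3,3]. HN layers by μ_θ (3 steps, strictly decreasing):
  μ^(1)=8; μ^(2)=3; μ^(3)=-7

((2, 0, 0, 0); (0, 0, 3, 1); (2, 2, 0, 0))


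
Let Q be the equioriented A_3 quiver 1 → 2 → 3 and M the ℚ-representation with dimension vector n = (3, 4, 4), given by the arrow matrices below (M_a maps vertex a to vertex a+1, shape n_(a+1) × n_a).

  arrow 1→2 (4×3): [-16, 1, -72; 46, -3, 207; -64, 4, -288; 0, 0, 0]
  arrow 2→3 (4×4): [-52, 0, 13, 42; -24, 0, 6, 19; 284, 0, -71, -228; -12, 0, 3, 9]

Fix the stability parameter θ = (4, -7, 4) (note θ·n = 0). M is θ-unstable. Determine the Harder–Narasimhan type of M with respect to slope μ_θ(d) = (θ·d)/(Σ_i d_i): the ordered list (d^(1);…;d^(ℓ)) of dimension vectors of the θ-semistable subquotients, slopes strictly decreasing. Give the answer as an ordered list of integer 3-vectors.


Via rank(M_{q-1}∘⋯∘M_p): M ≅ I[1,1], I[1,2]^2, I[2,3]^2, I[3,3]^2.
μ_θ-semistable layers: μ^(1)=4; μ^(2)=-3/2; μ^(3)=-7

((1, 0, 4); (2, 2, 0); (0, 2, 0))


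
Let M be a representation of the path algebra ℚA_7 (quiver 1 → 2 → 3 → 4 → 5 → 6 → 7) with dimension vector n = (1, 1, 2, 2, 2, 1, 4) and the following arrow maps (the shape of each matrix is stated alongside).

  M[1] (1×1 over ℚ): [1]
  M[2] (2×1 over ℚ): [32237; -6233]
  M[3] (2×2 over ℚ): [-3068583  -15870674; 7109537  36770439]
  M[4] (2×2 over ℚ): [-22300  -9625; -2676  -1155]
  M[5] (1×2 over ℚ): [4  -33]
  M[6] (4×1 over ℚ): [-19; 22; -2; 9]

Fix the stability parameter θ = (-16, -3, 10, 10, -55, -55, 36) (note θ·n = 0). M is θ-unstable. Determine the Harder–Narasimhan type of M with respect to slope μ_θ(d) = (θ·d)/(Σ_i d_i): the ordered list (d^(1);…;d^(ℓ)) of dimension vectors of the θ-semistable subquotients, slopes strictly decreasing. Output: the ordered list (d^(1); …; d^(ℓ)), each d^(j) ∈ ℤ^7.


Interval decomposition of M: I[1,7], I[3,4], I[5,5], I[7,7]^3.
HN type (ℓ=4): μ^(1)=36; μ^(2)=10; μ^(3)=-109/6; μ^(4)=-55

((0, 0, 0, 0, 0, 0, 4); (0, 0, 1, 1, 0, 0, 0); (1, 1, 1, 1, 1, 1, 0); (0, 0, 0, 0, 1, 0, 0))


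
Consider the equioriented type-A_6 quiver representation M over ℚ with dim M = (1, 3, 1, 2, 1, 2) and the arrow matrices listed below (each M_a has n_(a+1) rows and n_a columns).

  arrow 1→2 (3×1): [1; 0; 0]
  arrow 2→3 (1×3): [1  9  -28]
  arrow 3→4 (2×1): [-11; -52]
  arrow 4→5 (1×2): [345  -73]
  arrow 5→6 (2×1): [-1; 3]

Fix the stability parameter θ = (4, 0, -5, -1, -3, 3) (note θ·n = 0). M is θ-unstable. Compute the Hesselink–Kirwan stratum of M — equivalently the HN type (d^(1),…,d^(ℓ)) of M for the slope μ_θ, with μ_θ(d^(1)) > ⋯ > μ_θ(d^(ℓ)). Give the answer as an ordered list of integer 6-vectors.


Interval decomposition of M: I[1,6], I[2,2]^2, I[4,4], I[6,6].
HN type (ℓ=3): μ^(1)=3; μ^(2)=0; μ^(3)=-1

((0, 0, 0, 0, 0, 2); (0, 2, 0, 0, 0, 0); (1, 1, 1, 2, 1, 0))


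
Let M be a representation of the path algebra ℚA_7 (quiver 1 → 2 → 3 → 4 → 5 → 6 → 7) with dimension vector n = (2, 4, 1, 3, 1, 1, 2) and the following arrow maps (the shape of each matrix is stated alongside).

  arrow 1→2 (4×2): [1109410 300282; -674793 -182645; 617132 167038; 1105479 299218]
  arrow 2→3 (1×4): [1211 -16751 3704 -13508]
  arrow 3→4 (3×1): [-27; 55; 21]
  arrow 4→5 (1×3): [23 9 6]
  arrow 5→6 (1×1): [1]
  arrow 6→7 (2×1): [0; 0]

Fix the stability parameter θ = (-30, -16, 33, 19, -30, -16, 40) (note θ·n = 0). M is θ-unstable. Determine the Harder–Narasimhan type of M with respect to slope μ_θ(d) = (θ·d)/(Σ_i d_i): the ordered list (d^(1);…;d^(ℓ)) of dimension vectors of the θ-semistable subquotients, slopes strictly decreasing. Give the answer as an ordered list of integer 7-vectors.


Via rank(M_{q-1}∘⋯∘M_p): M ≅ I[1,2], I[1,4], I[2,2]^2, I[4,4], I[4,6], I[7,7]^2.
μ_θ-semistable layers: μ^(1)=40; μ^(2)=26; μ^(3)=19; μ^(4)=-9; μ^(5)=-16; μ^(6)=-30

((0, 0, 0, 0, 0, 0, 2); (0, 0, 1, 1, 0, 0, 0); (0, 0, 0, 1, 0, 0, 0); (0, 0, 0, 1, 1, 1, 0); (0, 4, 0, 0, 0, 0, 0); (2, 0, 0, 0, 0, 0, 0))


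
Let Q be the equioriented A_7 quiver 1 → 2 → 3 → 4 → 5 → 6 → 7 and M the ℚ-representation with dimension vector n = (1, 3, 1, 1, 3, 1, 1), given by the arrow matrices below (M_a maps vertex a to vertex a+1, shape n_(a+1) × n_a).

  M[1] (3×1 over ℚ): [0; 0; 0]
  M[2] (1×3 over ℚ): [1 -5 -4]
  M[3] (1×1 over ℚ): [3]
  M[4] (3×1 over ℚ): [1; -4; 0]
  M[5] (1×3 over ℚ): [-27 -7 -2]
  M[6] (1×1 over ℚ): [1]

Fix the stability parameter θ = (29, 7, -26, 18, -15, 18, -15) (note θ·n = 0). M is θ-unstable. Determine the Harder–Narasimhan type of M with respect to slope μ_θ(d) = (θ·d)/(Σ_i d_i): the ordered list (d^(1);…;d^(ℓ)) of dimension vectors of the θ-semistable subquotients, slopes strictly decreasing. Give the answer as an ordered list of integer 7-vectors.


Barcode: M ≅ I[1,1], I[2,2]^2, I[2,7], I[5,5]^2. HN layers by μ_θ (5 steps, strictly decreasing):
  μ^(1)=29; μ^(2)=7; μ^(3)=3/2; μ^(4)=-19/2; μ^(5)=-15

((1, 0, 0, 0, 0, 0, 0); (0, 2, 0, 0, 0, 0, 0); (0, 0, 0, 1, 1, 1, 1); (0, 1, 1, 0, 0, 0, 0); (0, 0, 0, 0, 2, 0, 0))


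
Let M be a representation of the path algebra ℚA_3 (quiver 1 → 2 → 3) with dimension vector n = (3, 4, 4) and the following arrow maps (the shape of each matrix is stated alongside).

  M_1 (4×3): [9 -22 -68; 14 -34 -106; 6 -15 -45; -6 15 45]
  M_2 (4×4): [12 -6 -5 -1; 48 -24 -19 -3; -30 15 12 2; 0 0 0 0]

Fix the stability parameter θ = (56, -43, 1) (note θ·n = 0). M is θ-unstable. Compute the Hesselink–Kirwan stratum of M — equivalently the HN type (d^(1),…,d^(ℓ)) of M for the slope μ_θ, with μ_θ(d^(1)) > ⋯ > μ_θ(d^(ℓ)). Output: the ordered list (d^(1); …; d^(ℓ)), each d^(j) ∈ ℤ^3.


Interval decomposition of M: I[1,1], I[1,2]^2, I[2,3]^2, I[3,3]^2.
HN type (ℓ=4): μ^(1)=56; μ^(2)=13/2; μ^(3)=1; μ^(4)=-43

((1, 0, 0); (2, 2, 0); (0, 0, 4); (0, 2, 0))


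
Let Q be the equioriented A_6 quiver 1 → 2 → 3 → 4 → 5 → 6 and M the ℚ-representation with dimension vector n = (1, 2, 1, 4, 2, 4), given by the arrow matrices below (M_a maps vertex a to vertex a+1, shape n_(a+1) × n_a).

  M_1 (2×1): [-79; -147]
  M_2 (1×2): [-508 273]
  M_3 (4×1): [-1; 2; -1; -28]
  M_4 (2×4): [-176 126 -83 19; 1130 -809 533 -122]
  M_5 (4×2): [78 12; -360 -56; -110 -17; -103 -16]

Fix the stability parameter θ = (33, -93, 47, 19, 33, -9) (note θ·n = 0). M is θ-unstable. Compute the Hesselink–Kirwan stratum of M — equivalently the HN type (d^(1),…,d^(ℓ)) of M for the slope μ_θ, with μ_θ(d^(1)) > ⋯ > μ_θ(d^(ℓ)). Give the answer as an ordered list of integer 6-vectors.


Barcode: M ≅ I[1,6], I[2,2], I[4,4]^2, I[4,6], I[6,6]^2. HN layers by μ_θ (6 steps, strictly decreasing):
  μ^(1)=45/2; μ^(2)=19; μ^(3)=43/3; μ^(4)=-9; μ^(5)=-30; μ^(6)=-93

((0, 0, 1, 1, 1, 1); (0, 0, 0, 2, 0, 0); (0, 0, 0, 1, 1, 1); (0, 0, 0, 0, 0, 2); (1, 1, 0, 0, 0, 0); (0, 1, 0, 0, 0, 0))


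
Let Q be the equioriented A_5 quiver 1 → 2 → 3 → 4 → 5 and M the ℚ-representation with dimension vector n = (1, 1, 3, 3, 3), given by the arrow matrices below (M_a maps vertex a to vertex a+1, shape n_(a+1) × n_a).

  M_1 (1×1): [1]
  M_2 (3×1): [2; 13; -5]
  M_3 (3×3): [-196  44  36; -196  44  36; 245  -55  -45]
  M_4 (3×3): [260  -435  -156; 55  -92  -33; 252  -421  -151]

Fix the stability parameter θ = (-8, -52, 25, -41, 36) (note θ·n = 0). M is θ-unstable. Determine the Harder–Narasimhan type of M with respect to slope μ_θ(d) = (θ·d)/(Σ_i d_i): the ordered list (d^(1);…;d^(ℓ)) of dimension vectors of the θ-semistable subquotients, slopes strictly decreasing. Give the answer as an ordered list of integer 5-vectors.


Barcode: M ≅ I[1,3], I[3,3], I[3,5], I[4,5]^2. HN layers by μ_θ (5 steps, strictly decreasing):
  μ^(1)=36; μ^(2)=25; μ^(3)=-8; μ^(4)=-30; μ^(5)=-41

((0, 0, 0, 0, 3); (0, 0, 2, 0, 0); (0, 0, 1, 1, 0); (1, 1, 0, 0, 0); (0, 0, 0, 2, 0))


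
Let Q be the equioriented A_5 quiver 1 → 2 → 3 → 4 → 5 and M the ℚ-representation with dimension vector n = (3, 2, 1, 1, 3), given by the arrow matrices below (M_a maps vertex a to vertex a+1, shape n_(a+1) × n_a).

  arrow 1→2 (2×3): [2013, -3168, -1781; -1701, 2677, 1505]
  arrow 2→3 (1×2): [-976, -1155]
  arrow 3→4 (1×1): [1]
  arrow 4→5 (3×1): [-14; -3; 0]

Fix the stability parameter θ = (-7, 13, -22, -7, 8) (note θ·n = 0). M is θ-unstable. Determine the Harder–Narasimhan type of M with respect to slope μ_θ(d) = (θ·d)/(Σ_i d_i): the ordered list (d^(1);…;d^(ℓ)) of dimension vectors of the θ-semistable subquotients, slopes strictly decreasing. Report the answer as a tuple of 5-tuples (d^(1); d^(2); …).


Via rank(M_{q-1}∘⋯∘M_p): M ≅ I[1,1], I[1,2], I[1,5], I[5,5]^2.
μ_θ-semistable layers: μ^(1)=13; μ^(2)=8; μ^(3)=-16/3; μ^(4)=-7

((0, 1, 0, 0, 0); (0, 0, 0, 0, 3); (0, 1, 1, 1, 0); (3, 0, 0, 0, 0))
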